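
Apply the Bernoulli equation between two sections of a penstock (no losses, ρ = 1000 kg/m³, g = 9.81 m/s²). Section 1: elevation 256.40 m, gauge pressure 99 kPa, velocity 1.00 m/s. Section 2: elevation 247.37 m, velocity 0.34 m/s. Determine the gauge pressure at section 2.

Pressure head at 1: ψ₁ = P₁/(ρg) = 99×1000 / (1000 × 9.81) = 10.09 m.
Velocity heads: v₁²/2g = 1.00²/19.62 = 0.051 m; v₂²/2g = 0.34²/19.62 = 0.006 m.
Total head H = z₁ + ψ₁ + v₁²/2g = 256.40 + 10.09 + 0.051 = 266.54 m.
ψ₂ = H − z₂ − v₂²/2g = 266.54 − 247.37 − 0.006 = 19.16 m.
P₂ = ρgψ₂ = 1000 × 9.81 × 19.16 ≈ 188 kPa.

P₂ ≈ 188 kPa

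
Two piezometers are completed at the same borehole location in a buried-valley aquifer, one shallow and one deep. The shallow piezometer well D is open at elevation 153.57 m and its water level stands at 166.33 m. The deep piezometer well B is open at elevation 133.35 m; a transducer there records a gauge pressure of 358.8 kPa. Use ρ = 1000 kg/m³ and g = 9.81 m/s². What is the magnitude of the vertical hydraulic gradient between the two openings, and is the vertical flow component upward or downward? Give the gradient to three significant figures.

Total head at well D: h = 166.33 m (water level in the standpipe).
Pressure head at well B: ψ = P/(ρg) = 358.8×1000 / (1000 × 9.81) = 36.57 m.
Total head at well B: h = z + ψ = 133.35 + 36.57 = 169.92 m.
Δh = h(well D) − h(well B) = 166.33 − 169.92 = -3.59 m.
Vertical separation Δz = 153.57 − 133.35 = 20.22 m.
|i_v| = |Δh| / Δz = 3.59 / 20.22 = 0.178.
Head is higher in the deep piezometer, so vertical flow is upward (discharge condition).

|i_v| ≈ 0.178; vertical flow is upward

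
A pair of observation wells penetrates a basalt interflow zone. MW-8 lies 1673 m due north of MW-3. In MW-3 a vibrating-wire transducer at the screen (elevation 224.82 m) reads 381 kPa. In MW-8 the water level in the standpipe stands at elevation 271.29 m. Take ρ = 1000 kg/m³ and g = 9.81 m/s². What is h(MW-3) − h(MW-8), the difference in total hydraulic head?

Δh ≈ -7.63 m

Pressure head at MW-3: ψ = P/(ρg) = 381×1000 / (1000 × 9.81) = 38.84 m.
Total head at MW-3: h = z + ψ = 224.82 + 38.84 = 263.66 m.
Total head at MW-8: h = 271.29 m (water level in the piezometer is the total head).
Head difference: h(MW-3) − h(MW-8) = 263.66 − 271.29 = -7.63 m.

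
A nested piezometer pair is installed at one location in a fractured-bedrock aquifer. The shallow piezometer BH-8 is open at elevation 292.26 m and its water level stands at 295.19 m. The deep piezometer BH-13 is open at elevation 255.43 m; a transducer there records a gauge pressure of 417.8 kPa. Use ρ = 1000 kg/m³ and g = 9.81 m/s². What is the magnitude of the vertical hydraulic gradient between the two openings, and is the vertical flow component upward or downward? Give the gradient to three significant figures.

Total head at BH-8: h = 295.19 m (water level in the standpipe).
Pressure head at BH-13: ψ = P/(ρg) = 417.8×1000 / (1000 × 9.81) = 42.59 m.
Total head at BH-13: h = z + ψ = 255.43 + 42.59 = 298.02 m.
Δh = h(BH-8) − h(BH-13) = 295.19 − 298.02 = -2.83 m.
Vertical separation Δz = 292.26 − 255.43 = 36.83 m.
|i_v| = |Δh| / Δz = 2.83 / 36.83 = 0.0768.
Head is higher in the deep piezometer, so vertical flow is upward (discharge condition).

|i_v| ≈ 0.0768; vertical flow is upward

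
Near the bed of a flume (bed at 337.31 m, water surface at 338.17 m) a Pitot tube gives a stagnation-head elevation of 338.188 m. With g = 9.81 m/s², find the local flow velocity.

v ≈ 0.594 m/s

Near the bed, under hydrostatic conditions, the piezometric head (z + ψ) equals the free-surface elevation, 338.17 m.
Velocity head = total − piezometric = 338.188 − 338.17 = 0.018 m.
v = √(2g·h_v) = √(2 × 9.81 × 0.018) = 0.594 m/s.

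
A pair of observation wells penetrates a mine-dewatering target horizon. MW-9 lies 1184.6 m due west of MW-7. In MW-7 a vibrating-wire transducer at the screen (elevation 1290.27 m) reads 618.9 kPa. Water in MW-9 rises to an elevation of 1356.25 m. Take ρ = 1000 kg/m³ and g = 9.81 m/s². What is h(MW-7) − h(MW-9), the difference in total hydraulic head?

Δh ≈ -2.89 m

Pressure head at MW-7: ψ = P/(ρg) = 618.9×1000 / (1000 × 9.81) = 63.09 m.
Total head at MW-7: h = z + ψ = 1290.27 + 63.09 = 1353.36 m.
Total head at MW-9: h = 1356.25 m (water level in the piezometer is the total head).
Head difference: h(MW-7) − h(MW-9) = 1353.36 − 1356.25 = -2.89 m.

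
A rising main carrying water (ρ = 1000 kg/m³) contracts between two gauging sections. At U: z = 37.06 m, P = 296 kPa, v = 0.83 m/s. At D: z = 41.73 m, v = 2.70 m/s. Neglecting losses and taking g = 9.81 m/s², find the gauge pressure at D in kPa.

Pressure head at U: ψ₁ = P₁/(ρg) = 296×1000 / (1000 × 9.81) = 30.17 m.
Velocity heads: v₁²/2g = 0.83²/19.62 = 0.035 m; v₂²/2g = 2.70²/19.62 = 0.372 m.
Total head H = z₁ + ψ₁ + v₁²/2g = 37.06 + 30.17 + 0.035 = 67.27 m.
ψ₂ = H − z₂ − v₂²/2g = 67.27 − 41.73 − 0.372 = 25.17 m.
P₂ = ρgψ₂ = 1000 × 9.81 × 25.17 ≈ 247 kPa.

P₂ ≈ 247 kPa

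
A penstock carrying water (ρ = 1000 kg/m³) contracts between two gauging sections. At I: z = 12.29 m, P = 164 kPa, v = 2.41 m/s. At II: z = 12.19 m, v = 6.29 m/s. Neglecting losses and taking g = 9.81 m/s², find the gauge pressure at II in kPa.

Pressure head at I: ψ₁ = P₁/(ρg) = 164×1000 / (1000 × 9.81) = 16.72 m.
Velocity heads: v₁²/2g = 2.41²/19.62 = 0.296 m; v₂²/2g = 6.29²/19.62 = 2.017 m.
Total head H = z₁ + ψ₁ + v₁²/2g = 12.29 + 16.72 + 0.296 = 29.31 m.
ψ₂ = H − z₂ − v₂²/2g = 29.31 − 12.19 − 2.017 = 15.10 m.
P₂ = ρgψ₂ = 1000 × 9.81 × 15.10 ≈ 148 kPa.

P₂ ≈ 148 kPa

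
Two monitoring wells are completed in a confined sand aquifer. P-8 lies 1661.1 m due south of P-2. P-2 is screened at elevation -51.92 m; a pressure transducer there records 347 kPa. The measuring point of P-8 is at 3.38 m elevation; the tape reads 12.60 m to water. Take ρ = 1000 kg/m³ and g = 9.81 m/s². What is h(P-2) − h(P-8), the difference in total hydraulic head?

Δh ≈ -7.33 m

Pressure head at P-2: ψ = P/(ρg) = 347×1000 / (1000 × 9.81) = 35.37 m.
Total head at P-2: h = z + ψ = -51.92 + 35.37 = -16.55 m.
Total head at P-8: h = 3.38 − 12.60 = -9.22 m.
Head difference: h(P-2) − h(P-8) = -16.55 − (-9.22) = -7.33 m.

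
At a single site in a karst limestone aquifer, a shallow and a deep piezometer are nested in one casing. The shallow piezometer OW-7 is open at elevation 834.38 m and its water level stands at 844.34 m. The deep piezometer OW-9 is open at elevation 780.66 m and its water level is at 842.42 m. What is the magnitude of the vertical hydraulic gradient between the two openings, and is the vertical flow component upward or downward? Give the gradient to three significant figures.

Total head at OW-7: h = 844.34 m (water level in the standpipe).
Total head at OW-9: h = 842.42 m.
Δh = h(OW-7) − h(OW-9) = 844.34 − 842.42 = 1.92 m.
Vertical separation Δz = 834.38 − 780.66 = 53.72 m.
|i_v| = |Δh| / Δz = 1.92 / 53.72 = 0.0357.
Head is higher in the shallow piezometer, so vertical flow is downward (recharge condition).

|i_v| ≈ 0.0357; vertical flow is downward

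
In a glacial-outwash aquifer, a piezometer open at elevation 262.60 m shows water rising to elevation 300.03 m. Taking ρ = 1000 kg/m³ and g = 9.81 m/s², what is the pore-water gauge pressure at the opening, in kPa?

P ≈ 367 kPa

Pressure head ψ = h − z = 300.03 − 262.60 = 37.43 m.
P = ρgψ = 1000 × 9.81 × 37.43 = 367188 Pa ≈ 367 kPa.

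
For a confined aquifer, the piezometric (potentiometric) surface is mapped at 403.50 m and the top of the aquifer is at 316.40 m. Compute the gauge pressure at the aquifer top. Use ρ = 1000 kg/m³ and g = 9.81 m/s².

Pressure head at the aquifer top: ψ = h − z = 403.50 − 316.40 = 87.10 m.
P = ρgψ = 1000 × 9.81 × 87.10 = 854451 Pa ≈ 854 kPa.

P ≈ 854 kPa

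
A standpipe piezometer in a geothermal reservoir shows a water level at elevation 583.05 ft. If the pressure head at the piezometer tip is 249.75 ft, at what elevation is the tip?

z ≈ 333.30 ft

z = h − ψ = 583.05 − 249.75 = 333.30 ft.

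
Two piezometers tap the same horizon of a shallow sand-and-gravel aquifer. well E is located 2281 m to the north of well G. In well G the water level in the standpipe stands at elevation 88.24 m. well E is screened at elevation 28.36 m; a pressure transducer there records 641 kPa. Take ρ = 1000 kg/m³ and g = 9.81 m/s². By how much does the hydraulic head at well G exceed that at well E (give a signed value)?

Δh ≈ -5.46 m

Total head at well G: h = 88.24 m (water level in the piezometer is the total head).
Pressure head at well E: ψ = P/(ρg) = 641×1000 / (1000 × 9.81) = 65.34 m.
Total head at well E: h = z + ψ = 28.36 + 65.34 = 93.70 m.
Head difference: h(well G) − h(well E) = 88.24 − 93.70 = -5.46 m.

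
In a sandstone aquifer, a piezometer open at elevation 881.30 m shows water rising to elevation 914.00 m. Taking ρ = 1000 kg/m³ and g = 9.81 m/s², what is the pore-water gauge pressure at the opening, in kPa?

P ≈ 321 kPa

Pressure head ψ = h − z = 914.00 − 881.30 = 32.70 m.
P = ρgψ = 1000 × 9.81 × 32.70 = 320787 Pa ≈ 321 kPa.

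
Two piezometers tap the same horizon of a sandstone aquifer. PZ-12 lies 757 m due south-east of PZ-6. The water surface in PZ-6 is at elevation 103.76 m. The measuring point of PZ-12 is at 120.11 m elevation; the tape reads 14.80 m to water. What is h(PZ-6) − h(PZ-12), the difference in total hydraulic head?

Δh ≈ -1.55 m

Total head at PZ-6: h = 103.76 m (water level in the piezometer is the total head).
Total head at PZ-12: h = 120.11 − 14.80 = 105.31 m.
Head difference: h(PZ-6) − h(PZ-12) = 103.76 − 105.31 = -1.55 m.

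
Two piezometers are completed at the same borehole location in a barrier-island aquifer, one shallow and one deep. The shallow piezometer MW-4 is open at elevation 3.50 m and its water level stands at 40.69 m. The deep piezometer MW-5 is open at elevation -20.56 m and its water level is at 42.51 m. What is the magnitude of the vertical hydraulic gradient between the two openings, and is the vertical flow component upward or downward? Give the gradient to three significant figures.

|i_v| ≈ 0.0756; vertical flow is upward

Total head at MW-4: h = 40.69 m (water level in the standpipe).
Total head at MW-5: h = 42.51 m.
Δh = h(MW-4) − h(MW-5) = 40.69 − 42.51 = -1.82 m.
Vertical separation Δz = 3.50 − (-20.56) = 24.06 m.
|i_v| = |Δh| / Δz = 1.82 / 24.06 = 0.0756.
Head is higher in the deep piezometer, so vertical flow is upward (discharge condition).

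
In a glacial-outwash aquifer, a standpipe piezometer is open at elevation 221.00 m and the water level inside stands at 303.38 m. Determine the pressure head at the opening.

ψ ≈ 82.38 m

Total head h = 303.38 m (the water-surface elevation in the piezometer).
Pressure head ψ = h − z = 303.38 − 221.00 = 82.38 m.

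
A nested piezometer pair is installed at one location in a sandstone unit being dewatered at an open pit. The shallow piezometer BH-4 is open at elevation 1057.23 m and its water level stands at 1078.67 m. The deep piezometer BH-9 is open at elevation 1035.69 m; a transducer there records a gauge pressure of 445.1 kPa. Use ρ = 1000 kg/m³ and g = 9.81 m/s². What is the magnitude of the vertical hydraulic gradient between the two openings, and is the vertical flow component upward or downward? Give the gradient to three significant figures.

Total head at BH-4: h = 1078.67 m (water level in the standpipe).
Pressure head at BH-9: ψ = P/(ρg) = 445.1×1000 / (1000 × 9.81) = 45.37 m.
Total head at BH-9: h = z + ψ = 1035.69 + 45.37 = 1081.06 m.
Δh = h(BH-4) − h(BH-9) = 1078.67 − 1081.06 = -2.39 m.
Vertical separation Δz = 1057.23 − 1035.69 = 21.54 m.
|i_v| = |Δh| / Δz = 2.39 / 21.54 = 0.111.
Head is higher in the deep piezometer, so vertical flow is upward (discharge condition).

|i_v| ≈ 0.111; vertical flow is upward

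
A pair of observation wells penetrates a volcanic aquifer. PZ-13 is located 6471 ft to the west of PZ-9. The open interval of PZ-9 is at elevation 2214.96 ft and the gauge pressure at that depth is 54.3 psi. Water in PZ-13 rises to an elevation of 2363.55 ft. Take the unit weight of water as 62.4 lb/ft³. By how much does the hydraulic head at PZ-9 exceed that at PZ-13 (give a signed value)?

Pressure head at PZ-9: ψ = 144·P/γ = 144 × 54.3 / 62.4 = 125.31 ft.
Total head at PZ-9: h = z + ψ = 2214.96 + 125.31 = 2340.27 ft.
Total head at PZ-13: h = 2363.55 ft (water level in the piezometer is the total head).
Head difference: h(PZ-9) − h(PZ-13) = 2340.27 − 2363.55 = -23.28 ft.

Δh ≈ -23.28 ft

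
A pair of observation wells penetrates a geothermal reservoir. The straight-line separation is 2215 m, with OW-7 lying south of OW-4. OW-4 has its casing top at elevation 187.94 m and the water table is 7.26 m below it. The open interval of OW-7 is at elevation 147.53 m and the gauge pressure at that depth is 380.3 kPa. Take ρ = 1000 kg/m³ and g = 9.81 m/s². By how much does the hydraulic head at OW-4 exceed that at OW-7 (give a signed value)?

Total head at OW-4: h = 187.94 − 7.26 = 180.68 m.
Pressure head at OW-7: ψ = P/(ρg) = 380.3×1000 / (1000 × 9.81) = 38.77 m.
Total head at OW-7: h = z + ψ = 147.53 + 38.77 = 186.30 m.
Head difference: h(OW-4) − h(OW-7) = 180.68 − 186.30 = -5.62 m.

Δh ≈ -5.62 m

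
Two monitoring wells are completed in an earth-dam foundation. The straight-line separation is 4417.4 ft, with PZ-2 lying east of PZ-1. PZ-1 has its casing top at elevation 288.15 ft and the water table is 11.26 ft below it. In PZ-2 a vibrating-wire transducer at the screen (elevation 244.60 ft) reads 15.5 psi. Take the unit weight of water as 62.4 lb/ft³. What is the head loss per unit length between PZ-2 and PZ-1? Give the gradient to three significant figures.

i ≈ 0.000788 ft/ft

Total head at PZ-1: h = 288.15 − 11.26 = 276.89 ft.
Pressure head at PZ-2: ψ = 144·P/γ = 144 × 15.5 / 62.4 = 35.77 ft.
Total head at PZ-2: h = z + ψ = 244.60 + 35.77 = 280.37 ft.
Head difference: h(PZ-1) − h(PZ-2) = 276.89 − 280.37 = -3.48 ft.
Hydraulic gradient: i = |Δh| / L = 3.48 / 4417.4 = 0.000788.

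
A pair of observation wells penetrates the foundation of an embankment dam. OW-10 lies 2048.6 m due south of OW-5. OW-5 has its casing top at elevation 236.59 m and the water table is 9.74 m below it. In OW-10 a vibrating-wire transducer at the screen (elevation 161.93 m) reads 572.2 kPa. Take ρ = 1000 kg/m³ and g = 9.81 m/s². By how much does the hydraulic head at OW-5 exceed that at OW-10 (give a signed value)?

Total head at OW-5: h = 236.59 − 9.74 = 226.85 m.
Pressure head at OW-10: ψ = P/(ρg) = 572.2×1000 / (1000 × 9.81) = 58.33 m.
Total head at OW-10: h = z + ψ = 161.93 + 58.33 = 220.26 m.
Head difference: h(OW-5) − h(OW-10) = 226.85 − 220.26 = 6.59 m.

Δh ≈ 6.59 m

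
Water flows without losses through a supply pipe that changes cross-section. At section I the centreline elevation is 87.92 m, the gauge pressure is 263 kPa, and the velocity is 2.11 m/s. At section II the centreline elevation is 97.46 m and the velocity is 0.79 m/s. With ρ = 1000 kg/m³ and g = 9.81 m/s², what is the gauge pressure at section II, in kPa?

P₂ ≈ 171 kPa

Pressure head at I: ψ₁ = P₁/(ρg) = 263×1000 / (1000 × 9.81) = 26.81 m.
Velocity heads: v₁²/2g = 2.11²/19.62 = 0.227 m; v₂²/2g = 0.79²/19.62 = 0.032 m.
Total head H = z₁ + ψ₁ + v₁²/2g = 87.92 + 26.81 + 0.227 = 114.96 m.
ψ₂ = H − z₂ − v₂²/2g = 114.96 − 97.46 − 0.032 = 17.47 m.
P₂ = ρgψ₂ = 1000 × 9.81 × 17.47 ≈ 171 kPa.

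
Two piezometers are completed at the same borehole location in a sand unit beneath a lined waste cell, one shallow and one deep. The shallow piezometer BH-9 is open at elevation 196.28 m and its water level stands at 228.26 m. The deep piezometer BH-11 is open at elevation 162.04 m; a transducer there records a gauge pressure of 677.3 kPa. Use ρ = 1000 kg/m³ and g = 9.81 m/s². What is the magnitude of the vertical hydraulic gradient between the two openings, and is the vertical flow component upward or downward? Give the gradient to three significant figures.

|i_v| ≈ 0.0824; vertical flow is upward

Total head at BH-9: h = 228.26 m (water level in the standpipe).
Pressure head at BH-11: ψ = P/(ρg) = 677.3×1000 / (1000 × 9.81) = 69.04 m.
Total head at BH-11: h = z + ψ = 162.04 + 69.04 = 231.08 m.
Δh = h(BH-9) − h(BH-11) = 228.26 − 231.08 = -2.82 m.
Vertical separation Δz = 196.28 − 162.04 = 34.24 m.
|i_v| = |Δh| / Δz = 2.82 / 34.24 = 0.0824.
Head is higher in the deep piezometer, so vertical flow is upward (discharge condition).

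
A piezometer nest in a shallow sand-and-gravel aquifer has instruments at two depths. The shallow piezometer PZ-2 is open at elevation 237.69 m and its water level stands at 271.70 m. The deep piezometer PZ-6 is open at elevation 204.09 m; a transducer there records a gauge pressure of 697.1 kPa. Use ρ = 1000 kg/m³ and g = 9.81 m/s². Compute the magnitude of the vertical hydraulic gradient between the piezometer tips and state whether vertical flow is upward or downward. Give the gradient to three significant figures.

Total head at PZ-2: h = 271.70 m (water level in the standpipe).
Pressure head at PZ-6: ψ = P/(ρg) = 697.1×1000 / (1000 × 9.81) = 71.06 m.
Total head at PZ-6: h = z + ψ = 204.09 + 71.06 = 275.15 m.
Δh = h(PZ-2) − h(PZ-6) = 271.70 − 275.15 = -3.45 m.
Vertical separation Δz = 237.69 − 204.09 = 33.60 m.
|i_v| = |Δh| / Δz = 3.45 / 33.60 = 0.103.
Head is higher in the deep piezometer, so vertical flow is upward (discharge condition).

|i_v| ≈ 0.103; vertical flow is upward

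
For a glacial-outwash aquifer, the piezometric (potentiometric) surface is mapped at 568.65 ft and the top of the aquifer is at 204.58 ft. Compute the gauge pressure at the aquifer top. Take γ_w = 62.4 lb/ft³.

Pressure head at the aquifer top: ψ = h − z = 568.65 − 204.58 = 364.07 ft.
P = γψ/144 = 62.4 × 364.07 / 144 = 158 psi.

P ≈ 158 psi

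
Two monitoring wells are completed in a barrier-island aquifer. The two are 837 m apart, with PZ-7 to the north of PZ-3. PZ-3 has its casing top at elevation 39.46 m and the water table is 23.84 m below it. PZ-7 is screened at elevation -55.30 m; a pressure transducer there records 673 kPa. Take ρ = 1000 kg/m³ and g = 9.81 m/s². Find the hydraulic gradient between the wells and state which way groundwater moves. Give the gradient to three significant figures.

i ≈ 0.00277; groundwater flows toward the north

Total head at PZ-3: h = 39.46 − 23.84 = 15.62 m.
Pressure head at PZ-7: ψ = P/(ρg) = 673×1000 / (1000 × 9.81) = 68.60 m.
Total head at PZ-7: h = z + ψ = -55.30 + 68.60 = 13.30 m.
Head difference: h(PZ-3) − h(PZ-7) = 15.62 − 13.30 = 2.32 m.
Hydraulic gradient: i = |Δh| / L = 2.32 / 837 = 0.00277.
Flow is from higher to lower head: from PZ-3 toward PZ-7, i.e. toward the north.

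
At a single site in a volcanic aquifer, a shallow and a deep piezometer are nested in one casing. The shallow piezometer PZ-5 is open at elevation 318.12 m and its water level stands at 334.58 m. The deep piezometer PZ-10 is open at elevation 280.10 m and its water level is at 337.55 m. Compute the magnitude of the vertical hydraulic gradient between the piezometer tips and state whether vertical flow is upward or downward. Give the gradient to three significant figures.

|i_v| ≈ 0.0781; vertical flow is upward

Total head at PZ-5: h = 334.58 m (water level in the standpipe).
Total head at PZ-10: h = 337.55 m.
Δh = h(PZ-5) − h(PZ-10) = 334.58 − 337.55 = -2.97 m.
Vertical separation Δz = 318.12 − 280.10 = 38.02 m.
|i_v| = |Δh| / Δz = 2.97 / 38.02 = 0.0781.
Head is higher in the deep piezometer, so vertical flow is upward (discharge condition).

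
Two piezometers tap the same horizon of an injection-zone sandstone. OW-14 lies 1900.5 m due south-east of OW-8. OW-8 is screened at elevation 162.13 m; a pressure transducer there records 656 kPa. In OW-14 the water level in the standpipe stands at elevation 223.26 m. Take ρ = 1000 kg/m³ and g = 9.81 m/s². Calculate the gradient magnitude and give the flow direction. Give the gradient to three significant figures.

Pressure head at OW-8: ψ = P/(ρg) = 656×1000 / (1000 × 9.81) = 66.87 m.
Total head at OW-8: h = z + ψ = 162.13 + 66.87 = 229.00 m.
Total head at OW-14: h = 223.26 m (water level in the piezometer is the total head).
Head difference: h(OW-8) − h(OW-14) = 229.00 − 223.26 = 5.74 m.
Hydraulic gradient: i = |Δh| / L = 5.74 / 1900.5 = 0.00302.
Flow is from higher to lower head: from OW-8 toward OW-14, i.e. toward the south-east.

i ≈ 0.00302; groundwater flows toward the south-east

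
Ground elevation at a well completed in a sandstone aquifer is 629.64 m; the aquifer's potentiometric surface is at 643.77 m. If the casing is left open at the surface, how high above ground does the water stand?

Water rises to the potentiometric surface, so the rise above ground = 643.77 − 629.64 = 14.13 m.

≈ 14.13 m above ground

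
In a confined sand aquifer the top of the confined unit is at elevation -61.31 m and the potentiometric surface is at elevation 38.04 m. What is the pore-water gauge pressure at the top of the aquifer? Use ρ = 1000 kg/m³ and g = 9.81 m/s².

Pressure head at the aquifer top: ψ = h − z = 38.04 − (-61.31) = 99.35 m.
P = ρgψ = 1000 × 9.81 × 99.35 = 974624 Pa ≈ 975 kPa.

P ≈ 975 kPa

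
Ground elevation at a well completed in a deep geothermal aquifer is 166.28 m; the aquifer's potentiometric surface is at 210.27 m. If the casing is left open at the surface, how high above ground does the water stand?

≈ 43.99 m above ground

Water rises to the potentiometric surface, so the rise above ground = 210.27 − 166.28 = 43.99 m.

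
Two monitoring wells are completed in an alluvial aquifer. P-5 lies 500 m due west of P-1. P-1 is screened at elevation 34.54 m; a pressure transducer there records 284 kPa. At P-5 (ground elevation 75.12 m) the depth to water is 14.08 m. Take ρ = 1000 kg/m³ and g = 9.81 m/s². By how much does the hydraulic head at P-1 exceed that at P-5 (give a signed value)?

Δh ≈ 2.45 m

Pressure head at P-1: ψ = P/(ρg) = 284×1000 / (1000 × 9.81) = 28.95 m.
Total head at P-1: h = z + ψ = 34.54 + 28.95 = 63.49 m.
Total head at P-5: h = 75.12 − 14.08 = 61.04 m.
Head difference: h(P-1) − h(P-5) = 63.49 − 61.04 = 2.45 m.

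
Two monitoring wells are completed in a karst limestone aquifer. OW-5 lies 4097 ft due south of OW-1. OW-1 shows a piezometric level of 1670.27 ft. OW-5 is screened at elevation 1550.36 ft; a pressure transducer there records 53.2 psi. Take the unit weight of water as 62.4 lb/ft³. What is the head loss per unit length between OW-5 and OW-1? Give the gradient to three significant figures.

i ≈ 0.000698 ft/ft

Total head at OW-1: h = 1670.27 ft (water level in the piezometer is the total head).
Pressure head at OW-5: ψ = 144·P/γ = 144 × 53.2 / 62.4 = 122.77 ft.
Total head at OW-5: h = z + ψ = 1550.36 + 122.77 = 1673.13 ft.
Head difference: h(OW-1) − h(OW-5) = 1670.27 − 1673.13 = -2.86 ft.
Hydraulic gradient: i = |Δh| / L = 2.86 / 4097 = 0.000698.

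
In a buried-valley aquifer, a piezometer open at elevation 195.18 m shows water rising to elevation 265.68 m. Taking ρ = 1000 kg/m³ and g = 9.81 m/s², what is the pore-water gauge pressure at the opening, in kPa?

P ≈ 692 kPa

Pressure head ψ = h − z = 265.68 − 195.18 = 70.50 m.
P = ρgψ = 1000 × 9.81 × 70.50 = 691605 Pa ≈ 692 kPa.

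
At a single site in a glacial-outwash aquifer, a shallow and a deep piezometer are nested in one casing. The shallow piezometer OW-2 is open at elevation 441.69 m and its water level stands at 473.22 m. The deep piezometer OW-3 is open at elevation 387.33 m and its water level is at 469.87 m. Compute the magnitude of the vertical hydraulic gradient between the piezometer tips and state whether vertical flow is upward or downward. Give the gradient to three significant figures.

Total head at OW-2: h = 473.22 m (water level in the standpipe).
Total head at OW-3: h = 469.87 m.
Δh = h(OW-2) − h(OW-3) = 473.22 − 469.87 = 3.35 m.
Vertical separation Δz = 441.69 − 387.33 = 54.36 m.
|i_v| = |Δh| / Δz = 3.35 / 54.36 = 0.0616.
Head is higher in the shallow piezometer, so vertical flow is downward (recharge condition).

|i_v| ≈ 0.0616; vertical flow is downward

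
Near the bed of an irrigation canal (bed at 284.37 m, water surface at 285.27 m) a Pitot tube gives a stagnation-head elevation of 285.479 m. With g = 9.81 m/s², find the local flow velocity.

v ≈ 2.02 m/s

Near the bed, under hydrostatic conditions, the piezometric head (z + ψ) equals the free-surface elevation, 285.27 m.
Velocity head = total − piezometric = 285.479 − 285.27 = 0.209 m.
v = √(2g·h_v) = √(2 × 9.81 × 0.209) = 2.02 m/s.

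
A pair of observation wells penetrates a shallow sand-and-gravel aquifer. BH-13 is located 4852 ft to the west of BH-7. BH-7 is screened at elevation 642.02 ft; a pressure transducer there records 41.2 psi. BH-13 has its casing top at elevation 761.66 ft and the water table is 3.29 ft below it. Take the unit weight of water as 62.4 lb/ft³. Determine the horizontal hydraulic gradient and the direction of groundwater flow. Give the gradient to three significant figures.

Pressure head at BH-7: ψ = 144·P/γ = 144 × 41.2 / 62.4 = 95.08 ft.
Total head at BH-7: h = z + ψ = 642.02 + 95.08 = 737.10 ft.
Total head at BH-13: h = 761.66 − 3.29 = 758.37 ft.
Head difference: h(BH-7) − h(BH-13) = 737.10 − 758.37 = -21.27 ft.
Hydraulic gradient: i = |Δh| / L = 21.27 / 4852 = 0.00438.
Flow is from higher to lower head: from BH-13 toward BH-7, i.e. toward the east.

i ≈ 0.00438; groundwater flows toward the east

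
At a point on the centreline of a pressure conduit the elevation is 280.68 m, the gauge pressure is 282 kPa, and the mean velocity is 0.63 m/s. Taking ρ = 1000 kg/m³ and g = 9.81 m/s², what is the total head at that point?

Pressure head ψ = P/(ρg) = 282×1000 / (1000 × 9.81) = 28.75 m.
Velocity head = v²/(2g) = 0.63² / (2 × 9.81) = 0.020 m.
h = z + ψ + v²/(2g) = 280.68 + 28.75 + 0.020 = 309.45 m.

h ≈ 309.45 m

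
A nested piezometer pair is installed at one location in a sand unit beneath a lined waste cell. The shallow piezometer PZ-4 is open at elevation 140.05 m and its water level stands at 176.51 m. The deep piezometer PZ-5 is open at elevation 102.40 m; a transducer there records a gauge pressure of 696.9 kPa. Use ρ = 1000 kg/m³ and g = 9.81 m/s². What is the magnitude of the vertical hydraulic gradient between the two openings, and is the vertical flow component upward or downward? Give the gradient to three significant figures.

Total head at PZ-4: h = 176.51 m (water level in the standpipe).
Pressure head at PZ-5: ψ = P/(ρg) = 696.9×1000 / (1000 × 9.81) = 71.04 m.
Total head at PZ-5: h = z + ψ = 102.40 + 71.04 = 173.44 m.
Δh = h(PZ-4) − h(PZ-5) = 176.51 − 173.44 = 3.07 m.
Vertical separation Δz = 140.05 − 102.40 = 37.65 m.
|i_v| = |Δh| / Δz = 3.07 / 37.65 = 0.0815.
Head is higher in the shallow piezometer, so vertical flow is downward (recharge condition).

|i_v| ≈ 0.0815; vertical flow is downward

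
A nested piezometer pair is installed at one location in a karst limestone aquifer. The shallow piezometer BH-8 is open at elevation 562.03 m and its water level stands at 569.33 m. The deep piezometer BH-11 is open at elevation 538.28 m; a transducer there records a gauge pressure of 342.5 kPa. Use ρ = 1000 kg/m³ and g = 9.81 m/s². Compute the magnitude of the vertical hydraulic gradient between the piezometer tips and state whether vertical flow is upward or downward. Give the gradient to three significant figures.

Total head at BH-8: h = 569.33 m (water level in the standpipe).
Pressure head at BH-11: ψ = P/(ρg) = 342.5×1000 / (1000 × 9.81) = 34.91 m.
Total head at BH-11: h = z + ψ = 538.28 + 34.91 = 573.19 m.
Δh = h(BH-8) − h(BH-11) = 569.33 − 573.19 = -3.86 m.
Vertical separation Δz = 562.03 − 538.28 = 23.75 m.
|i_v| = |Δh| / Δz = 3.86 / 23.75 = 0.163.
Head is higher in the deep piezometer, so vertical flow is upward (discharge condition).

|i_v| ≈ 0.163; vertical flow is upward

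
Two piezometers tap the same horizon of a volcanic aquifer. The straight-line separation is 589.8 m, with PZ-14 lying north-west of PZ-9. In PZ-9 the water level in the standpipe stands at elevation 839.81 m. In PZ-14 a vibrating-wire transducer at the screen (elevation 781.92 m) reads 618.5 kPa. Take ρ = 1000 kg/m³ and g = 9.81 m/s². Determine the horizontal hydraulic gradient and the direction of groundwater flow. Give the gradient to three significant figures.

i ≈ 0.00875; groundwater flows toward the south-east

Total head at PZ-9: h = 839.81 m (water level in the piezometer is the total head).
Pressure head at PZ-14: ψ = P/(ρg) = 618.5×1000 / (1000 × 9.81) = 63.05 m.
Total head at PZ-14: h = z + ψ = 781.92 + 63.05 = 844.97 m.
Head difference: h(PZ-9) − h(PZ-14) = 839.81 − 844.97 = -5.16 m.
Hydraulic gradient: i = |Δh| / L = 5.16 / 589.8 = 0.00875.
Flow is from higher to lower head: from PZ-14 toward PZ-9, i.e. toward the south-east.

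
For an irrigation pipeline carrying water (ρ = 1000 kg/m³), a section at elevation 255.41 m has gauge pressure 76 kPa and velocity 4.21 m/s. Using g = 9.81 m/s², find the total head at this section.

h ≈ 264.06 m

Pressure head ψ = P/(ρg) = 76×1000 / (1000 × 9.81) = 7.75 m.
Velocity head = v²/(2g) = 4.21² / (2 × 9.81) = 0.903 m.
h = z + ψ + v²/(2g) = 255.41 + 7.75 + 0.903 = 264.06 m.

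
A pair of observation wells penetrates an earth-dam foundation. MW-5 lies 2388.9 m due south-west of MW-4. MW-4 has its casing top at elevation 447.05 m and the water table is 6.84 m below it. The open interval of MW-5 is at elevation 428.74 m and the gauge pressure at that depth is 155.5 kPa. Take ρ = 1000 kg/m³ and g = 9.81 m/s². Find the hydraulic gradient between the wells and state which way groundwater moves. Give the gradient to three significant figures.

i ≈ 0.00183; groundwater flows toward the north-east

Total head at MW-4: h = 447.05 − 6.84 = 440.21 m.
Pressure head at MW-5: ψ = P/(ρg) = 155.5×1000 / (1000 × 9.81) = 15.85 m.
Total head at MW-5: h = z + ψ = 428.74 + 15.85 = 444.59 m.
Head difference: h(MW-4) − h(MW-5) = 440.21 − 444.59 = -4.38 m.
Hydraulic gradient: i = |Δh| / L = 4.38 / 2388.9 = 0.00183.
Flow is from higher to lower head: from MW-5 toward MW-4, i.e. toward the north-east.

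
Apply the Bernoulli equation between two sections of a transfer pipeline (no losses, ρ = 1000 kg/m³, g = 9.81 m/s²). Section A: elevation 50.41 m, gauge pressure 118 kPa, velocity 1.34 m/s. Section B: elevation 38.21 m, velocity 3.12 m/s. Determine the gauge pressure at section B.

P₂ ≈ 234 kPa

Pressure head at A: ψ₁ = P₁/(ρg) = 118×1000 / (1000 × 9.81) = 12.03 m.
Velocity heads: v₁²/2g = 1.34²/19.62 = 0.092 m; v₂²/2g = 3.12²/19.62 = 0.496 m.
Total head H = z₁ + ψ₁ + v₁²/2g = 50.41 + 12.03 + 0.092 = 62.53 m.
ψ₂ = H − z₂ − v₂²/2g = 62.53 − 38.21 − 0.496 = 23.82 m.
P₂ = ρgψ₂ = 1000 × 9.81 × 23.82 ≈ 234 kPa.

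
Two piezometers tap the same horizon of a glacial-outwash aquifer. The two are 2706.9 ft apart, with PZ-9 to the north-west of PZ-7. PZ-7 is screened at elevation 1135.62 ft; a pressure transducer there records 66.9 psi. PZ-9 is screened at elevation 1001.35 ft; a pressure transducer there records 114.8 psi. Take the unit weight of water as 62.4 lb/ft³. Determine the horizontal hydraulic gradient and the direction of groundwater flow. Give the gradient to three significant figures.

Pressure head at PZ-7: ψ = 144·P/γ = 144 × 66.9 / 62.4 = 154.38 ft.
Total head at PZ-7: h = z + ψ = 1135.62 + 154.38 = 1290.00 ft.
Pressure head at PZ-9: ψ = 144·P/γ = 144 × 114.8 / 62.4 = 264.92 ft.
Total head at PZ-9: h = z + ψ = 1001.35 + 264.92 = 1266.27 ft.
Head difference: h(PZ-7) − h(PZ-9) = 1290.00 − 1266.27 = 23.73 ft.
Hydraulic gradient: i = |Δh| / L = 23.73 / 2706.9 = 0.00877.
Flow is from higher to lower head: from PZ-7 toward PZ-9, i.e. toward the north-west.

i ≈ 0.00877; groundwater flows toward the north-west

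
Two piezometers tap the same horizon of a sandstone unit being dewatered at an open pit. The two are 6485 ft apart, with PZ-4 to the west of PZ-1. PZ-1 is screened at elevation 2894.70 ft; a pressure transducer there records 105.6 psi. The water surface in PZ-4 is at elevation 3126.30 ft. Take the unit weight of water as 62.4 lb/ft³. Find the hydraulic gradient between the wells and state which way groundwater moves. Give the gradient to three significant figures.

Pressure head at PZ-1: ψ = 144·P/γ = 144 × 105.6 / 62.4 = 243.69 ft.
Total head at PZ-1: h = z + ψ = 2894.70 + 243.69 = 3138.39 ft.
Total head at PZ-4: h = 3126.30 ft (water level in the piezometer is the total head).
Head difference: h(PZ-1) − h(PZ-4) = 3138.39 − 3126.30 = 12.09 ft.
Hydraulic gradient: i = |Δh| / L = 12.09 / 6485 = 0.00186.
Flow is from higher to lower head: from PZ-1 toward PZ-4, i.e. toward the west.

i ≈ 0.00186; groundwater flows toward the west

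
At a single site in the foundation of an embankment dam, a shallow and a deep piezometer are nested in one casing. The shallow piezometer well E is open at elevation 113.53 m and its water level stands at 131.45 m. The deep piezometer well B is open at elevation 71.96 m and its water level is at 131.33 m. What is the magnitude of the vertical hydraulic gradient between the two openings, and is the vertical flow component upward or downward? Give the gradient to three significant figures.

|i_v| ≈ 0.00289; vertical flow is downward

Total head at well E: h = 131.45 m (water level in the standpipe).
Total head at well B: h = 131.33 m.
Δh = h(well E) − h(well B) = 131.45 − 131.33 = 0.12 m.
Vertical separation Δz = 113.53 − 71.96 = 41.57 m.
|i_v| = |Δh| / Δz = 0.12 / 41.57 = 0.00289.
Head is higher in the shallow piezometer, so vertical flow is downward (recharge condition).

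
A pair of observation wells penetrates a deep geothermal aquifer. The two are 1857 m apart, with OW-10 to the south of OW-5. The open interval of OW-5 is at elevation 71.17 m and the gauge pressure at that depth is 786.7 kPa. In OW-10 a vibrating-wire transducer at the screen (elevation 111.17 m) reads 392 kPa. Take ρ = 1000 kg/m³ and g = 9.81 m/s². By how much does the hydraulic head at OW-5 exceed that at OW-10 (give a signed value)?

Pressure head at OW-5: ψ = P/(ρg) = 786.7×1000 / (1000 × 9.81) = 80.19 m.
Total head at OW-5: h = z + ψ = 71.17 + 80.19 = 151.36 m.
Pressure head at OW-10: ψ = P/(ρg) = 392×1000 / (1000 × 9.81) = 39.96 m.
Total head at OW-10: h = z + ψ = 111.17 + 39.96 = 151.13 m.
Head difference: h(OW-5) − h(OW-10) = 151.36 − 151.13 = 0.23 m.

Δh ≈ 0.23 m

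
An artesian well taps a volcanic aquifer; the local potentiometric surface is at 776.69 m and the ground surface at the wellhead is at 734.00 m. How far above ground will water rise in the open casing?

≈ 42.69 m above ground

Water rises to the potentiometric surface, so the rise above ground = 776.69 − 734.00 = 42.69 m.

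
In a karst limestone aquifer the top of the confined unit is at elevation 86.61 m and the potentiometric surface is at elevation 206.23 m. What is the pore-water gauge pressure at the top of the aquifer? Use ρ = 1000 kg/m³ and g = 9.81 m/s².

Pressure head at the aquifer top: ψ = h − z = 206.23 − 86.61 = 119.62 m.
P = ρgψ = 1000 × 9.81 × 119.62 = 1173472 Pa ≈ 1170 kPa.

P ≈ 1170 kPa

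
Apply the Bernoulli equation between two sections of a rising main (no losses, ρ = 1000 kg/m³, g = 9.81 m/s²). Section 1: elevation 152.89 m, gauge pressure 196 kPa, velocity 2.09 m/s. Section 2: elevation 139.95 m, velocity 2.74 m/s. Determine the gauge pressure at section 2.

Pressure head at 1: ψ₁ = P₁/(ρg) = 196×1000 / (1000 × 9.81) = 19.98 m.
Velocity heads: v₁²/2g = 2.09²/19.62 = 0.223 m; v₂²/2g = 2.74²/19.62 = 0.383 m.
Total head H = z₁ + ψ₁ + v₁²/2g = 152.89 + 19.98 + 0.223 = 173.09 m.
ψ₂ = H − z₂ − v₂²/2g = 173.09 − 139.95 − 0.383 = 32.76 m.
P₂ = ρgψ₂ = 1000 × 9.81 × 32.76 ≈ 321 kPa.

P₂ ≈ 321 kPa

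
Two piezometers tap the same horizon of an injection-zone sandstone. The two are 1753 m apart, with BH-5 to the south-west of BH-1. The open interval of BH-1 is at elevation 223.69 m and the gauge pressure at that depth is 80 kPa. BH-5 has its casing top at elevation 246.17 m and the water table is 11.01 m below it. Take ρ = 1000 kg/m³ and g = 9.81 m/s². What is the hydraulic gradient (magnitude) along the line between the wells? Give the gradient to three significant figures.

i ≈ 0.00189

Pressure head at BH-1: ψ = P/(ρg) = 80×1000 / (1000 × 9.81) = 8.15 m.
Total head at BH-1: h = z + ψ = 223.69 + 8.15 = 231.84 m.
Total head at BH-5: h = 246.17 − 11.01 = 235.16 m.
Head difference: h(BH-1) − h(BH-5) = 231.84 − 235.16 = -3.32 m.
Hydraulic gradient: i = |Δh| / L = 3.32 / 1753 = 0.00189.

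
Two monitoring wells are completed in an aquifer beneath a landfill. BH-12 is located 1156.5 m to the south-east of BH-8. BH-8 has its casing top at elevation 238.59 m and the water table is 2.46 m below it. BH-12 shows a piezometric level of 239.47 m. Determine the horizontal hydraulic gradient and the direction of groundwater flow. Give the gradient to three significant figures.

i ≈ 0.00289; groundwater flows toward the north-west

Total head at BH-8: h = 238.59 − 2.46 = 236.13 m.
Total head at BH-12: h = 239.47 m (water level in the piezometer is the total head).
Head difference: h(BH-8) − h(BH-12) = 236.13 − 239.47 = -3.34 m.
Hydraulic gradient: i = |Δh| / L = 3.34 / 1156.5 = 0.00289.
Flow is from higher to lower head: from BH-12 toward BH-8, i.e. toward the north-west.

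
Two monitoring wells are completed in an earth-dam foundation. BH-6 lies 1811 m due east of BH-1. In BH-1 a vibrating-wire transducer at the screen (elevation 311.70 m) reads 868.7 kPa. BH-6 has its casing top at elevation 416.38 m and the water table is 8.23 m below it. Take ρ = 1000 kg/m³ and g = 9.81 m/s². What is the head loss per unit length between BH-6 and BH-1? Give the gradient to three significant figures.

Pressure head at BH-1: ψ = P/(ρg) = 868.7×1000 / (1000 × 9.81) = 88.55 m.
Total head at BH-1: h = z + ψ = 311.70 + 88.55 = 400.25 m.
Total head at BH-6: h = 416.38 − 8.23 = 408.15 m.
Head difference: h(BH-1) − h(BH-6) = 400.25 − 408.15 = -7.90 m.
Hydraulic gradient: i = |Δh| / L = 7.90 / 1811 = 0.00436.

i ≈ 0.00436 m/m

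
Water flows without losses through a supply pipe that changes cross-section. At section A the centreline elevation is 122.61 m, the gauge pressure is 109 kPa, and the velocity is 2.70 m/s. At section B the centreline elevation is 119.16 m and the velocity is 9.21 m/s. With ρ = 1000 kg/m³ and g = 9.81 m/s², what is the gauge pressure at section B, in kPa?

P₂ ≈ 104 kPa

Pressure head at A: ψ₁ = P₁/(ρg) = 109×1000 / (1000 × 9.81) = 11.11 m.
Velocity heads: v₁²/2g = 2.70²/19.62 = 0.372 m; v₂²/2g = 9.21²/19.62 = 4.323 m.
Total head H = z₁ + ψ₁ + v₁²/2g = 122.61 + 11.11 + 0.372 = 134.09 m.
ψ₂ = H − z₂ − v₂²/2g = 134.09 − 119.16 − 4.323 = 10.61 m.
P₂ = ρgψ₂ = 1000 × 9.81 × 10.61 ≈ 104 kPa.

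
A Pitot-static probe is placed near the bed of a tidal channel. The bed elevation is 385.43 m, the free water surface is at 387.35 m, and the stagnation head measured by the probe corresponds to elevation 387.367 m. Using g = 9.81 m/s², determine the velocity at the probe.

Near the bed, under hydrostatic conditions, the piezometric head (z + ψ) equals the free-surface elevation, 387.35 m.
Velocity head = total − piezometric = 387.367 − 387.35 = 0.017 m.
v = √(2g·h_v) = √(2 × 9.81 × 0.017) = 0.578 m/s.

v ≈ 0.578 m/s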